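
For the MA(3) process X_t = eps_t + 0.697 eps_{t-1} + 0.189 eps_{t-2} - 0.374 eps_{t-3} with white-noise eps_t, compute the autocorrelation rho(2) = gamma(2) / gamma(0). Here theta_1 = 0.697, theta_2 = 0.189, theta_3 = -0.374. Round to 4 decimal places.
\rho(2) = -0.0431

For an MA(q) process with theta_0 = 1, the autocovariance is
  gamma(k) = sigma^2 * sum_{i=0..q-k} theta_i * theta_{i+k},
and rho(k) = gamma(k) / gamma(0). Sigma^2 cancels.
  numerator   = (1)*(0.189) + (0.697)*(-0.374) = -0.071678.
  denominator = (1)^2 + (0.697)^2 + (0.189)^2 + (-0.374)^2 = 1.661406.
  rho(2) = -0.071678 / 1.661406 = -0.0431.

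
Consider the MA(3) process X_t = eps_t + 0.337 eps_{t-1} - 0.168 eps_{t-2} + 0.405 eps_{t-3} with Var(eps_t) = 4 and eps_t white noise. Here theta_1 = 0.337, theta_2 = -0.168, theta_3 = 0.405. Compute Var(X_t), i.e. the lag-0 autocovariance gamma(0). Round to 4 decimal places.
\gamma(0) = 5.2233

For an MA(q) process X_t = eps_t + sum_i theta_i eps_{t-i} with
Var(eps_t) = sigma^2, the variance is
  gamma(0) = sigma^2 * (1 + sum_i theta_i^2).
  sum_i theta_i^2 = (0.337)^2 + (-0.168)^2 + (0.405)^2 = 0.113569 + 0.028224 + 0.164025 = 0.305818.
  gamma(0) = 4 * (1 + 0.305818) = 4 * 1.305818 = 5.223272, which rounds to 5.2233.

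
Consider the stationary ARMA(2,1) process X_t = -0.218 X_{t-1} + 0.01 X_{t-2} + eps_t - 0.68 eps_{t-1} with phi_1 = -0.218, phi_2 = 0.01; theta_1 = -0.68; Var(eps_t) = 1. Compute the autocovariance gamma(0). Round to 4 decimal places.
\gamma(0) = 1.8518

Multiply the model equation by X_{t-k} and take expectations. With theta_0 = psi_0 = 1 and psi_j the MA(infinity) weights, this gives
  gamma(k) - sum_i phi_i gamma(k-i) = c_k,
  c_k = sigma^2 * sum_{j=k..q} theta_j psi_{j-k}   (c_k = 0 for k > q),
using gamma(-m) = gamma(m).
psi-weights needed (psi_j = theta_j + sum_i phi_i psi_{j-i}):
  psi_1 = theta_1 + phi_1 = -0.68 + (-0.218) = -0.898
Right-hand sides:
  c_0 = sigma^2 (1 + theta_1 psi_1) = 1 * (1 + (-0.68)(-0.898)) = 1 * 1.61064 = 1.61064
  c_1 = sigma^2 theta_1 = 1 * (-0.68) = -0.68
  c_2 = 0
Equations for k = 0, 1, 2 (AR order 2, c_2 = 0):
  (E0) gamma(0) = phi_1 gamma(1) + phi_2 gamma(2) + c_0
  (E1) gamma(1) = phi_1 gamma(0) + phi_2 gamma(1) + c_1
  (E2) gamma(2) = phi_1 gamma(1) + phi_2 gamma(0)
From (E1): gamma(1) = A gamma(0) + B with
  A = phi_1 / (1 - phi_2) = -0.218 / 0.99 = -0.220202,   B = c_1 / (1 - phi_2) = -0.68 / 0.99 = -0.686869.
Insert (E2) into (E0): gamma(0) (1 - phi_2^2) = phi_1 (1 + phi_2) gamma(1) + c_0.
  phi_1 (1 + phi_2) = (-0.218)(1.01) = -0.22018,   1 - phi_2^2 = 0.9999.
Replace gamma(1) by A gamma(0) + B and collect gamma(0):
  gamma(0) [0.9999 - (-0.22018)(-0.220202)] = (-0.22018)(-0.686869) + 1.61064
  gamma(0) * 0.951416 = 1.761875
  gamma(0) = 1.761875 / 0.951416 = 1.851845.
Therefore gamma(0) = 1.8518 (to 4 decimal places).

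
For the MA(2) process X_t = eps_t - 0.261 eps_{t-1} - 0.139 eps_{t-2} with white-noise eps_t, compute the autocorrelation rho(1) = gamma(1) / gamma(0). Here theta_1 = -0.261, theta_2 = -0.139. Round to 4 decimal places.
\rho(1) = -0.2067

For an MA(q) process with theta_0 = 1, the autocovariance is
  gamma(k) = sigma^2 * sum_{i=0..q-k} theta_i * theta_{i+k},
and rho(k) = gamma(k) / gamma(0). Sigma^2 cancels.
  numerator   = (1)*(-0.261) + (-0.261)*(-0.139) = -0.224721.
  denominator = (1)^2 + (-0.261)^2 + (-0.139)^2 = 1.087442.
  rho(1) = -0.224721 / 1.087442 = -0.2067.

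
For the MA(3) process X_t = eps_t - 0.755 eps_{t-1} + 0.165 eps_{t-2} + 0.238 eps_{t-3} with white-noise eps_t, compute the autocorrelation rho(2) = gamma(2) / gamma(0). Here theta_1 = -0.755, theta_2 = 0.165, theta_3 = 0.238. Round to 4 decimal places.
\rho(2) = -0.0089

For an MA(q) process with theta_0 = 1, the autocovariance is
  gamma(k) = sigma^2 * sum_{i=0..q-k} theta_i * theta_{i+k},
and rho(k) = gamma(k) / gamma(0). Sigma^2 cancels.
  numerator   = (1)*(0.165) + (-0.755)*(0.238) = -0.01469.
  denominator = (1)^2 + (-0.755)^2 + (0.165)^2 + (0.238)^2 = 1.653894.
  rho(2) = -0.01469 / 1.653894 = -0.0089.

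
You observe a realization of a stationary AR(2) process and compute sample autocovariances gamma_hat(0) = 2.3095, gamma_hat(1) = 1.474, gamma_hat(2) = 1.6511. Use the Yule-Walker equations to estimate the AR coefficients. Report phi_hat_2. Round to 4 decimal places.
\hat\phi_{2} = 0.5190

The Yule-Walker equations for an AR(p) process read, in matrix form,
  Gamma_p phi = r_p,   with   (Gamma_p)_{ij} = gamma(|i - j|),
                       (r_p)_i = gamma(i),   i,j = 1..p.
Substitute the sample gammas (Toeplitz matrix and right-hand side of size 2):
  Gamma_p = [[2.3095, 1.474], [1.474, 2.3095]]
  r_p     = [1.474, 1.6511]
Written out:
  2.3095 phi_1 + 1.474 phi_2 = 1.474
  1.474 phi_1 + 2.3095 phi_2 = 1.6511
Solve by Cramer's rule:
  det = gamma(0)^2 - gamma(1)^2 = (2.3095)^2 - (1.474)^2 = 5.33379025 - 2.172676 = 3.16111425
  phi_hat_1 = [gamma(1) gamma(0) - gamma(1) gamma(2)] / det = [(1.474)(2.3095) - (1.474)(1.6511)] / 3.16111425 = 0.9704816 / 3.16111425 = 0.307
  phi_hat_2 = [gamma(0) gamma(2) - gamma(1)^2] / det = [(2.3095)(1.6511) - (1.474)^2] / 3.16111425 = 1.64053945 / 3.16111425 = 0.519
So phi_hat = [0.3070, 0.5190].
Therefore phi_hat_2 = 0.5190.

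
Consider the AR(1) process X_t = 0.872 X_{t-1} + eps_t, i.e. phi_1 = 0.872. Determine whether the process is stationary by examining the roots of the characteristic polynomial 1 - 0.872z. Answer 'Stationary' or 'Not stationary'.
\text{Stationary}

The AR(p) characteristic polynomial is P(z) = 1 - 0.872z.
Stationarity requires all roots to lie outside the unit circle, i.e. |z| > 1 for every root.
This is linear in z: 1 + (-0.872) z = 0  =>  z = -1/(-0.872) = 1.146789,  |z| = 1.146789.
Moduli of all roots: 1.1468.
All moduli strictly greater than 1? Yes.
Verdict: Stationary.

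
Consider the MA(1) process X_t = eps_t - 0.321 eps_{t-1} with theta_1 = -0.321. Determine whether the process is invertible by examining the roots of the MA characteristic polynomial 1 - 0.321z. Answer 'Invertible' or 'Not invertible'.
\text{Invertible}

The MA(q) characteristic polynomial is P(z) = 1 - 0.321z.
Invertibility requires all roots to lie outside the unit circle, i.e. |z| > 1 for every root.
This is linear in z: 1 + (-0.321) z = 0  =>  z = -1/(-0.321) = 3.115265,  |z| = 3.115265.
Moduli of all roots: 3.1153.
All moduli strictly greater than 1? Yes.
Verdict: Invertible.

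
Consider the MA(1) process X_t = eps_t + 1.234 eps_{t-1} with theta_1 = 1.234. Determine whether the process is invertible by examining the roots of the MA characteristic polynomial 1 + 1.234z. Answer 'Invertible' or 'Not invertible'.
\text{Not invertible}

The MA(q) characteristic polynomial is P(z) = 1 + 1.234z.
Invertibility requires all roots to lie outside the unit circle, i.e. |z| > 1 for every root.
This is linear in z: 1 + (1.234) z = 0  =>  z = -1/(1.234) = -0.810373,  |z| = 0.810373.
Moduli of all roots: 0.8104.
All moduli strictly greater than 1? No.
Verdict: Not invertible.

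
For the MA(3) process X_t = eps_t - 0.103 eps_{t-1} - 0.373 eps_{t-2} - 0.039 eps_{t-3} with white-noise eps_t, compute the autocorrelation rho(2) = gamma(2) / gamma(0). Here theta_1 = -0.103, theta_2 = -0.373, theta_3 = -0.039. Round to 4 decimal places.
\rho(2) = -0.3205

For an MA(q) process with theta_0 = 1, the autocovariance is
  gamma(k) = sigma^2 * sum_{i=0..q-k} theta_i * theta_{i+k},
and rho(k) = gamma(k) / gamma(0). Sigma^2 cancels.
  numerator   = (1)*(-0.373) + (-0.103)*(-0.039) = -0.368983.
  denominator = (1)^2 + (-0.103)^2 + (-0.373)^2 + (-0.039)^2 = 1.151259.
  rho(2) = -0.368983 / 1.151259 = -0.3205.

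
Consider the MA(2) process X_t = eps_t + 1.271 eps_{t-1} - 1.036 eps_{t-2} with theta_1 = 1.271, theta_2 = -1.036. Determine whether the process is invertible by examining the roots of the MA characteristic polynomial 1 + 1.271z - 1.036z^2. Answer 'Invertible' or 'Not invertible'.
\text{Not invertible}

The MA(q) characteristic polynomial is P(z) = 1 + 1.271z - 1.036z^2.
Invertibility requires all roots to lie outside the unit circle, i.e. |z| > 1 for every root.
Set 1 + (1.271) z + (-1.036) z^2 = 0, i.e. a z^2 + b z + c = 0 with a = -1.036, b = 1.271, c = 1.
Discriminant D = b^2 - 4ac = (1.271)^2 - 4*(-1.036)*1 = 1.615441 - (-4.144) = 5.759441.
D >= 0, so the roots are real: z = (-b +/- sqrt(D)) / (2a) = (-1.271 +/- 2.399884) / (-2.072).
  z_1 = (-1.271 + 2.399884) / (-2.072) = -0.5448,   |z_1| = 0.5448.
  z_2 = (-1.271 - 2.399884) / (-2.072) = 1.7717,   |z_2| = 1.7717.
Moduli of all roots: 0.5448, 1.7717.
All moduli strictly greater than 1? No.
Verdict: Not invertible.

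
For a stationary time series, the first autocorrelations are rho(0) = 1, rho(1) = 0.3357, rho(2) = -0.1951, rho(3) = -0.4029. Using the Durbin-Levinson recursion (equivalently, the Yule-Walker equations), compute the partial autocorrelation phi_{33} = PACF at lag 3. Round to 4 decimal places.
\phi_{33} = -0.2540

The PACF at lag k is phi_{kk}, the last component of the solution
to the Yule-Walker system G_k phi = r_k where
  (G_k)_{ij} = rho(|i - j|), (r_k)_i = rho(i), i,j = 1..k.
Equivalently, Durbin-Levinson gives phi_{kk} iteratively:
  phi_{11} = rho(1)
  phi_{kk} = [rho(k) - sum_{j=1..k-1} phi_{k-1,j} rho(k-j)]
            / [1 - sum_{j=1..k-1} phi_{k-1,j} rho(j)],
  phi_{k,j} = phi_{k-1,j} - phi_{kk} phi_{k-1,k-j},  j = 1..k-1.
Step k = 1:
  phi_11 = rho(1) = 0.3357.
Step k = 2:
  phi_22 = [rho(2) - phi_11 rho(1)] / [1 - phi_11 rho(1)] = [-0.1951 - (0.3357)(0.3357)] / [1 - (0.3357)(0.3357)]
         = -0.30779449 / 0.88730551 = -0.346887.
  Update: phi_21 = phi_11 - phi_22 phi_11 = 0.3357 - (-0.346887)(0.3357) = 0.45215.
Step k = 3:
  phi_33 = [rho(3) - phi_21 rho(2) - phi_22 rho(1)] / [1 - phi_21 rho(1) - phi_22 rho(2)]
    numerator   = -0.4029 - (0.45215)(-0.1951) - (-0.346887)(0.3357) = -0.19823569
    denominator = 1 - (0.45215)(0.3357) - (-0.346887)(-0.1951) = 0.78053569
  phi_33 = -0.19823569 / 0.78053569 = -0.254.
Therefore phi_{33} = -0.2540.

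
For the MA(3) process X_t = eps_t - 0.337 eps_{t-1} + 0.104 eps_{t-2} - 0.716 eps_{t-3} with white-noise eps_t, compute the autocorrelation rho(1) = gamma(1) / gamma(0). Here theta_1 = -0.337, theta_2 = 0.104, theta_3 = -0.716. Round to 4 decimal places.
\rho(1) = -0.2728

For an MA(q) process with theta_0 = 1, the autocovariance is
  gamma(k) = sigma^2 * sum_{i=0..q-k} theta_i * theta_{i+k},
and rho(k) = gamma(k) / gamma(0). Sigma^2 cancels.
  numerator   = (1)*(-0.337) + (-0.337)*(0.104) + (0.104)*(-0.716) = -0.446512.
  denominator = (1)^2 + (-0.337)^2 + (0.104)^2 + (-0.716)^2 = 1.637041.
  rho(1) = -0.446512 / 1.637041 = -0.2728.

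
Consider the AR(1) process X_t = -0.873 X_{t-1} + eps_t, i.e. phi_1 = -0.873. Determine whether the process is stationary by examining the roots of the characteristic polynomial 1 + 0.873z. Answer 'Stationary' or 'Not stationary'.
\text{Stationary}

The AR(p) characteristic polynomial is P(z) = 1 + 0.873z.
Stationarity requires all roots to lie outside the unit circle, i.e. |z| > 1 for every root.
This is linear in z: 1 + (0.873) z = 0  =>  z = -1/(0.873) = -1.145475,  |z| = 1.145475.
Moduli of all roots: 1.1455.
All moduli strictly greater than 1? Yes.
Verdict: Stationary.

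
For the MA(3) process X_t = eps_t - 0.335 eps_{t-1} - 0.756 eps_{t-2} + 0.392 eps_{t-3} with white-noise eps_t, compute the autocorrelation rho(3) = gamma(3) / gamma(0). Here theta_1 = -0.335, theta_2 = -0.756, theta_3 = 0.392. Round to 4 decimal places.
\rho(3) = 0.2133

For an MA(q) process with theta_0 = 1, the autocovariance is
  gamma(k) = sigma^2 * sum_{i=0..q-k} theta_i * theta_{i+k},
and rho(k) = gamma(k) / gamma(0). Sigma^2 cancels.
  numerator   = (1)*(0.392) = 0.392.
  denominator = (1)^2 + (-0.335)^2 + (-0.756)^2 + (0.392)^2 = 1.837425.
  rho(3) = 0.392 / 1.837425 = 0.2133.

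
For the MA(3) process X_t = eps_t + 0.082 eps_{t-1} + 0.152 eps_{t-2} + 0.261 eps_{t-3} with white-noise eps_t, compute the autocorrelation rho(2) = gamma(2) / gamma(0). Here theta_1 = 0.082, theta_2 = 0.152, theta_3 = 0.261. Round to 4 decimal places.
\rho(2) = 0.1579

For an MA(q) process with theta_0 = 1, the autocovariance is
  gamma(k) = sigma^2 * sum_{i=0..q-k} theta_i * theta_{i+k},
and rho(k) = gamma(k) / gamma(0). Sigma^2 cancels.
  numerator   = (1)*(0.152) + (0.082)*(0.261) = 0.173402.
  denominator = (1)^2 + (0.082)^2 + (0.152)^2 + (0.261)^2 = 1.097949.
  rho(2) = 0.173402 / 1.097949 = 0.1579.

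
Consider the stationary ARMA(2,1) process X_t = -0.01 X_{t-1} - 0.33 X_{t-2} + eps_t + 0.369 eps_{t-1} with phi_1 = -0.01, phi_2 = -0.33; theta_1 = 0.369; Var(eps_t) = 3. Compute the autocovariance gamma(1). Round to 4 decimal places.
\gamma(1) = 0.8037

Multiply the model equation by X_{t-k} and take expectations. With theta_0 = psi_0 = 1 and psi_j the MA(infinity) weights, this gives
  gamma(k) - sum_i phi_i gamma(k-i) = c_k,
  c_k = sigma^2 * sum_{j=k..q} theta_j psi_{j-k}   (c_k = 0 for k > q),
using gamma(-m) = gamma(m).
psi-weights needed (psi_j = theta_j + sum_i phi_i psi_{j-i}):
  psi_1 = theta_1 + phi_1 = 0.369 + (-0.01) = 0.359
Right-hand sides:
  c_0 = sigma^2 (1 + theta_1 psi_1) = 3 * (1 + (0.369)(0.359)) = 3 * 1.132471 = 3.397413
  c_1 = sigma^2 theta_1 = 3 * (0.369) = 1.107
  c_2 = 0
Equations for k = 0, 1, 2 (AR order 2, c_2 = 0):
  (E0) gamma(0) = phi_1 gamma(1) + phi_2 gamma(2) + c_0
  (E1) gamma(1) = phi_1 gamma(0) + phi_2 gamma(1) + c_1
  (E2) gamma(2) = phi_1 gamma(1) + phi_2 gamma(0)
From (E1): gamma(1) = A gamma(0) + B with
  A = phi_1 / (1 - phi_2) = -0.01 / 1.33 = -0.007519,   B = c_1 / (1 - phi_2) = 1.107 / 1.33 = 0.832331.
Insert (E2) into (E0): gamma(0) (1 - phi_2^2) = phi_1 (1 + phi_2) gamma(1) + c_0.
  phi_1 (1 + phi_2) = (-0.01)(0.67) = -0.0067,   1 - phi_2^2 = 0.8911.
Replace gamma(1) by A gamma(0) + B and collect gamma(0):
  gamma(0) [0.8911 - (-0.0067)(-0.007519)] = (-0.0067)(0.832331) + 3.397413
  gamma(0) * 0.89105 = 3.391836
  gamma(0) = 3.391836 / 0.89105 = 3.806563.
  gamma(1) = A gamma(0) + B = (-0.007519)(3.806563) + (0.832331) = 0.80371.
Therefore gamma(1) = 0.8037 (to 4 decimal places).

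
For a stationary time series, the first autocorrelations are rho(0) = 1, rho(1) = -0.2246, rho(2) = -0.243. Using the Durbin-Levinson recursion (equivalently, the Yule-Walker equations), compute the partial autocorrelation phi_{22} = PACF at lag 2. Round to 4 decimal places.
\phi_{22} = -0.3090

The PACF at lag k is phi_{kk}, the last component of the solution
to the Yule-Walker system G_k phi = r_k where
  (G_k)_{ij} = rho(|i - j|), (r_k)_i = rho(i), i,j = 1..k.
Equivalently, Durbin-Levinson gives phi_{kk} iteratively:
  phi_{11} = rho(1)
  phi_{kk} = [rho(k) - sum_{j=1..k-1} phi_{k-1,j} rho(k-j)]
            / [1 - sum_{j=1..k-1} phi_{k-1,j} rho(j)],
  phi_{k,j} = phi_{k-1,j} - phi_{kk} phi_{k-1,k-j},  j = 1..k-1.
Step k = 1:
  phi_11 = rho(1) = -0.2246.
Step k = 2:
  phi_22 = [rho(2) - phi_11 rho(1)] / [1 - phi_11 rho(1)] = [-0.243 - (-0.2246)(-0.2246)] / [1 - (-0.2246)(-0.2246)]
         = -0.29344516 / 0.94955484 = -0.309.
Therefore phi_{22} = -0.3090.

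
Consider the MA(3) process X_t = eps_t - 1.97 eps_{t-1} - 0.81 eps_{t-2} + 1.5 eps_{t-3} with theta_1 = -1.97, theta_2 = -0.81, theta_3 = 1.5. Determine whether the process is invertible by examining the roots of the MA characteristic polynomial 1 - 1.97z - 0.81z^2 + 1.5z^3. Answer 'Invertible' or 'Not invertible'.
\text{Not invertible}

The MA(q) characteristic polynomial is P(z) = 1 - 1.97z - 0.81z^2 + 1.5z^3.
Invertibility requires all roots to lie outside the unit circle, i.e. |z| > 1 for every root.
Degree 3: look for a simple real root z0 first, then factor out (1 - z/z0) and solve the remaining quadratic.
Testing z0 = 0.5: P(0.5) = 1 + (-1.97)(0.5) + (-0.81)(0.5)^2 + (1.5)(0.5)^3
  = 1 + (-0.985) + (-0.2025) + (0.1875) = 0.  So z_0 = 0.5 is a root, |z_0| = 0.5.
Divide out the factor (1 - 2 z) = (1 - z/z0) (since 1/z0 = 2):
  P(z) = (1 - 2 z)(1 + (0.03) z + (-0.75) z^2)
  [check: z-coef 0.03 - (2) = -1.97; z^2-coef -0.75 - (2)(0.03) = -0.81; z^3-coef -(2)(-0.75) = 1.5.]
Remaining roots from the quadratic factor 1 + (0.03) z + (-0.75) z^2:
  Set 1 + (0.03) z + (-0.75) z^2 = 0, i.e. a z^2 + b z + c = 0 with a = -0.75, b = 0.03, c = 1.
  Discriminant D = b^2 - 4ac = (0.03)^2 - 4*(-0.75)*1 = 0.0009 - (-3) = 3.0009.
  D >= 0, so the roots are real: z = (-b +/- sqrt(D)) / (2a) = (-0.03 +/- 1.732311) / (-1.5).
    z_1 = (-0.03 + 1.732311) / (-1.5) = -1.1349,   |z_1| = 1.1349.
    z_2 = (-0.03 - 1.732311) / (-1.5) = 1.1749,   |z_2| = 1.1749.
Moduli of all roots: 0.5000, 1.1349, 1.1749.
All moduli strictly greater than 1? No.
Verdict: Not invertible.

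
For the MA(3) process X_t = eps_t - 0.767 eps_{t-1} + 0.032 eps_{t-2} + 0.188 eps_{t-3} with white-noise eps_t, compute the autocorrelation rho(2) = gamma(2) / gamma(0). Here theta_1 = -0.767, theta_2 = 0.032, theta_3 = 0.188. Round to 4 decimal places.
\rho(2) = -0.0691

For an MA(q) process with theta_0 = 1, the autocovariance is
  gamma(k) = sigma^2 * sum_{i=0..q-k} theta_i * theta_{i+k},
and rho(k) = gamma(k) / gamma(0). Sigma^2 cancels.
  numerator   = (1)*(0.032) + (-0.767)*(0.188) = -0.112196.
  denominator = (1)^2 + (-0.767)^2 + (0.032)^2 + (0.188)^2 = 1.624657.
  rho(2) = -0.112196 / 1.624657 = -0.0691.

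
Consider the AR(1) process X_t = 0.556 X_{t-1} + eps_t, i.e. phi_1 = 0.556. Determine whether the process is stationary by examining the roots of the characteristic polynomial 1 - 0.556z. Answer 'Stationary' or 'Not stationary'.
\text{Stationary}

The AR(p) characteristic polynomial is P(z) = 1 - 0.556z.
Stationarity requires all roots to lie outside the unit circle, i.e. |z| > 1 for every root.
This is linear in z: 1 + (-0.556) z = 0  =>  z = -1/(-0.556) = 1.798561,  |z| = 1.798561.
Moduli of all roots: 1.7986.
All moduli strictly greater than 1? Yes.
Verdict: Stationary.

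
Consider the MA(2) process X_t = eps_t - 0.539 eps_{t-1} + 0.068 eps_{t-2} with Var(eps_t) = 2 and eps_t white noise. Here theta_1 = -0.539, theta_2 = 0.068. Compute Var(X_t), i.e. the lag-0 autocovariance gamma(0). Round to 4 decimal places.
\gamma(0) = 2.5903

For an MA(q) process X_t = eps_t + sum_i theta_i eps_{t-i} with
Var(eps_t) = sigma^2, the variance is
  gamma(0) = sigma^2 * (1 + sum_i theta_i^2).
  sum_i theta_i^2 = (-0.539)^2 + (0.068)^2 = 0.290521 + 0.004624 = 0.295145.
  gamma(0) = 2 * (1 + 0.295145) = 2 * 1.295145 = 2.59029, which rounds to 2.5903.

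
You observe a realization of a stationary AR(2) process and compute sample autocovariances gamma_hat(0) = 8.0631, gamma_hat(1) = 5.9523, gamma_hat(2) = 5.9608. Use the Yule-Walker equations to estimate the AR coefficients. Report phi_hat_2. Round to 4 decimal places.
\hat\phi_{2} = 0.4270

The Yule-Walker equations for an AR(p) process read, in matrix form,
  Gamma_p phi = r_p,   with   (Gamma_p)_{ij} = gamma(|i - j|),
                       (r_p)_i = gamma(i),   i,j = 1..p.
Substitute the sample gammas (Toeplitz matrix and right-hand side of size 2):
  Gamma_p = [[8.0631, 5.9523], [5.9523, 8.0631]]
  r_p     = [5.9523, 5.9608]
Written out:
  8.0631 phi_1 + 5.9523 phi_2 = 5.9523
  5.9523 phi_1 + 8.0631 phi_2 = 5.9608
Solve by Cramer's rule:
  det = gamma(0)^2 - gamma(1)^2 = (8.0631)^2 - (5.9523)^2 = 65.01358161 - 35.42987529 = 29.58370632
  phi_hat_1 = [gamma(1) gamma(0) - gamma(1) gamma(2)] / det = [(5.9523)(8.0631) - (5.9523)(5.9608)] / 29.58370632 = 12.51352029 / 29.58370632 = 0.423
  phi_hat_2 = [gamma(0) gamma(2) - gamma(1)^2] / det = [(8.0631)(5.9608) - (5.9523)^2] / 29.58370632 = 12.63265119 / 29.58370632 = 0.427
So phi_hat = [0.4230, 0.4270].
Therefore phi_hat_2 = 0.4270.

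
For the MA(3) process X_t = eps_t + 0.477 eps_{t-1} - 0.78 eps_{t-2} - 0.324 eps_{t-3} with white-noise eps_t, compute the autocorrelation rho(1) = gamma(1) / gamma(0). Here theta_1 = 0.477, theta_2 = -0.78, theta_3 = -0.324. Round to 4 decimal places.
\rho(1) = 0.1843

For an MA(q) process with theta_0 = 1, the autocovariance is
  gamma(k) = sigma^2 * sum_{i=0..q-k} theta_i * theta_{i+k},
and rho(k) = gamma(k) / gamma(0). Sigma^2 cancels.
  numerator   = (1)*(0.477) + (0.477)*(-0.78) + (-0.78)*(-0.324) = 0.35766.
  denominator = (1)^2 + (0.477)^2 + (-0.78)^2 + (-0.324)^2 = 1.940905.
  rho(1) = 0.35766 / 1.940905 = 0.1843.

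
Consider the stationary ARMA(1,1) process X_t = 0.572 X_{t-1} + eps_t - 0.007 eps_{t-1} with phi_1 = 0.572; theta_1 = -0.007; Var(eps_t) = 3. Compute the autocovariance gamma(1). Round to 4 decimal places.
\gamma(1) = 2.5092

Multiply the model equation by X_{t-k} and take expectations. With theta_0 = psi_0 = 1 and psi_j the MA(infinity) weights, this gives
  gamma(k) - sum_i phi_i gamma(k-i) = c_k,
  c_k = sigma^2 * sum_{j=k..q} theta_j psi_{j-k}   (c_k = 0 for k > q),
using gamma(-m) = gamma(m).
psi-weights needed (psi_j = theta_j + sum_i phi_i psi_{j-i}):
  psi_1 = theta_1 + phi_1 = -0.007 + (0.572) = 0.565
Right-hand sides:
  c_0 = sigma^2 (1 + theta_1 psi_1) = 3 * (1 + (-0.007)(0.565)) = 3 * 0.996045 = 2.988135
  c_1 = sigma^2 theta_1 = 3 * (-0.007) = -0.021
  c_2 = 0
Equations for k = 0 and k = 1 (AR order 1):
  gamma(0) = phi_1 gamma(1) + c_0
  gamma(1) = phi_1 gamma(0) + c_1
Substituting the second into the first: gamma(0) (1 - phi_1^2) = c_0 + phi_1 c_1, so
  gamma(0) = (c_0 + phi_1 c_1) / (1 - phi_1^2) = (2.988135 + (0.572)(-0.021)) / (1 - (0.572)^2) = 2.976123 / 0.672816 = 4.423383.
  gamma(1) = phi_1 gamma(0) + c_1 = (0.572)(4.423383) + (-0.021) = 2.509175.
Therefore gamma(1) = 2.5092 (to 4 decimal places).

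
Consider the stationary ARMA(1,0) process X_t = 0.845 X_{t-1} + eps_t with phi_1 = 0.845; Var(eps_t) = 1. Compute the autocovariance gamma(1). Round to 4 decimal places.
\gamma(1) = 2.9548

Multiply the model equation by X_{t-k} and take expectations. With theta_0 = psi_0 = 1 and psi_j the MA(infinity) weights, this gives
  gamma(k) - sum_i phi_i gamma(k-i) = c_k,
  c_k = sigma^2 * sum_{j=k..q} theta_j psi_{j-k}   (c_k = 0 for k > q),
using gamma(-m) = gamma(m).
Pure AR (q = 0): c_0 = sigma^2 = 1, c_k = 0 for k >= 1.
Equations for k = 0 and k = 1 (AR order 1):
  gamma(0) = phi_1 gamma(1) + c_0
  gamma(1) = phi_1 gamma(0) + c_1
Substituting the second into the first: gamma(0) (1 - phi_1^2) = c_0 + phi_1 c_1, so
  gamma(0) = c_0 / (1 - phi_1^2) = 1 / (1 - (0.845)^2) = 1 / 0.285975 = 3.496809.
  gamma(1) = phi_1 gamma(0) = (0.845)(3.496809) = 2.954804.
Therefore gamma(1) = 2.9548 (to 4 decimal places).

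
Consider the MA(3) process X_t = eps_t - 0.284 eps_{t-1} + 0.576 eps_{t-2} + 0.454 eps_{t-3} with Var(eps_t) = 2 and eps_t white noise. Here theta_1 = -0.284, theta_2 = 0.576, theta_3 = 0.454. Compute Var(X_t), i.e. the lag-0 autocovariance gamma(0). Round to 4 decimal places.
\gamma(0) = 3.2371

For an MA(q) process X_t = eps_t + sum_i theta_i eps_{t-i} with
Var(eps_t) = sigma^2, the variance is
  gamma(0) = sigma^2 * (1 + sum_i theta_i^2).
  sum_i theta_i^2 = (-0.284)^2 + (0.576)^2 + (0.454)^2 = 0.080656 + 0.331776 + 0.206116 = 0.618548.
  gamma(0) = 2 * (1 + 0.618548) = 2 * 1.618548 = 3.237096, which rounds to 3.2371.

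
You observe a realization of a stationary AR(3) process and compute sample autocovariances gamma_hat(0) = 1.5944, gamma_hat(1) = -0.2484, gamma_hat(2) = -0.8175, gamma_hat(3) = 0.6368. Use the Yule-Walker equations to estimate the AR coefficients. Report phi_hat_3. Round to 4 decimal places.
\hat\phi_{3} = 0.2791

The Yule-Walker equations for an AR(p) process read, in matrix form,
  Gamma_p phi = r_p,   with   (Gamma_p)_{ij} = gamma(|i - j|),
                       (r_p)_i = gamma(i),   i,j = 1..p.
Substitute the sample gammas (Toeplitz matrix and right-hand side of size 3):
  Gamma_p = [[1.5944, -0.2484, -0.8175], [-0.2484, 1.5944, -0.2484], [-0.8175, -0.2484, 1.5944]]
  r_p     = [-0.2484, -0.8175, 0.6368]
Written out (R1..R3):
  (R1) 1.5944 phi_1 - 0.2484 phi_2 - 0.8175 phi_3 = -0.2484
  (R2) -0.2484 phi_1 + 1.5944 phi_2 - 0.2484 phi_3 = -0.8175
  (R3) -0.8175 phi_1 - 0.2484 phi_2 + 1.5944 phi_3 = 0.6368
Gaussian elimination:
  R2 <- R2 - (-0.2484/1.5944) R1 = R2 - (-0.155795) R1:  1.5557 phi_2 - 0.375763 phi_3 = -0.8562
  R3 <- R3 - (-0.8175/1.5944) R1 = R3 - (-0.512732) R1:  -0.375763 phi_2 + 1.175242 phi_3 = 0.509437
  R3 <- R3 - (-0.375763/1.5557) R2 = R3 - (-0.241539) R2:  1.08448 phi_3 = 0.302632
Back-substitution:
  phi_hat_3 = 0.302632 / 1.08448 = 0.279057
  phi_hat_2 = (-0.8562 - (-0.375763)(0.279057)) / 1.5557 = -0.48296
  phi_hat_1 = (-0.2484 - (-0.2484)(-0.48296) - (-0.8175)(0.279057)) / 1.5944 = -0.087957
So phi_hat = [-0.0880, -0.4830, 0.2791].
Therefore phi_hat_3 = 0.2791.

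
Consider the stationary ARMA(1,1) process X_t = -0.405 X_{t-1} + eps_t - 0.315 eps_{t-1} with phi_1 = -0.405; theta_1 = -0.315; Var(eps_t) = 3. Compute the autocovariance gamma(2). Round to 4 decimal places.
\gamma(2) = 1.1799

Multiply the model equation by X_{t-k} and take expectations. With theta_0 = psi_0 = 1 and psi_j the MA(infinity) weights, this gives
  gamma(k) - sum_i phi_i gamma(k-i) = c_k,
  c_k = sigma^2 * sum_{j=k..q} theta_j psi_{j-k}   (c_k = 0 for k > q),
using gamma(-m) = gamma(m).
psi-weights needed (psi_j = theta_j + sum_i phi_i psi_{j-i}):
  psi_1 = theta_1 + phi_1 = -0.315 + (-0.405) = -0.72
Right-hand sides:
  c_0 = sigma^2 (1 + theta_1 psi_1) = 3 * (1 + (-0.315)(-0.72)) = 3 * 1.2268 = 3.6804
  c_1 = sigma^2 theta_1 = 3 * (-0.315) = -0.945
  c_2 = 0
Equations for k = 0 and k = 1 (AR order 1):
  gamma(0) = phi_1 gamma(1) + c_0
  gamma(1) = phi_1 gamma(0) + c_1
Substituting the second into the first: gamma(0) (1 - phi_1^2) = c_0 + phi_1 c_1, so
  gamma(0) = (c_0 + phi_1 c_1) / (1 - phi_1^2) = (3.6804 + (-0.405)(-0.945)) / (1 - (-0.405)^2) = 4.063125 / 0.835975 = 4.860343.
  gamma(1) = phi_1 gamma(0) + c_1 = (-0.405)(4.860343) + (-0.945) = -2.913439.
For k = 2 (> q): gamma(2) = phi_1 gamma(1) = (-0.405)(-2.913439) = 1.179943.
Therefore gamma(2) = 1.1799 (to 4 decimal places).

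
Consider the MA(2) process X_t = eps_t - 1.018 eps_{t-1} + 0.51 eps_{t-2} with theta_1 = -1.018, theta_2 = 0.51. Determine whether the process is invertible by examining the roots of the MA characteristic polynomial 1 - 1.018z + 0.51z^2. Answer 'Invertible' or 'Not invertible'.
\text{Invertible}

The MA(q) characteristic polynomial is P(z) = 1 - 1.018z + 0.51z^2.
Invertibility requires all roots to lie outside the unit circle, i.e. |z| > 1 for every root.
Set 1 + (-1.018) z + (0.51) z^2 = 0, i.e. a z^2 + b z + c = 0 with a = 0.51, b = -1.018, c = 1.
Discriminant D = b^2 - 4ac = (-1.018)^2 - 4*(0.51)*1 = 1.036324 - (2.04) = -1.003676.
D < 0, so the roots are the complex-conjugate pair z = (-b +/- i sqrt(-D)) / (2a) = 0.998 +/- 0.9822i.
For a conjugate pair |z|^2 = z * conj(z) = (product of roots) = c/a = 1/(0.51) = 1.960784, so |z| = sqrt(1.960784) = 1.4003 for both roots.
Moduli of all roots: 1.4003, 1.4003.
All moduli strictly greater than 1? Yes.
Verdict: Invertible.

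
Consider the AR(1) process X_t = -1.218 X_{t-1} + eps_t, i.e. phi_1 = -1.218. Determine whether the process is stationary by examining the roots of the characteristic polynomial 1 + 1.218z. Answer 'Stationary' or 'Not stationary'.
\text{Not stationary}

The AR(p) characteristic polynomial is P(z) = 1 + 1.218z.
Stationarity requires all roots to lie outside the unit circle, i.e. |z| > 1 for every root.
This is linear in z: 1 + (1.218) z = 0  =>  z = -1/(1.218) = -0.821018,  |z| = 0.821018.
Moduli of all roots: 0.8210.
All moduli strictly greater than 1? No.
Verdict: Not stationary.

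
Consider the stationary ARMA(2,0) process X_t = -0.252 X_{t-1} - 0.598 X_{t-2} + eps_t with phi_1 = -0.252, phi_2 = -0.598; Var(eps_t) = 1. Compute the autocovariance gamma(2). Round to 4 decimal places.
\gamma(2) = -0.8912

Multiply the model equation by X_{t-k} and take expectations. With theta_0 = psi_0 = 1 and psi_j the MA(infinity) weights, this gives
  gamma(k) - sum_i phi_i gamma(k-i) = c_k,
  c_k = sigma^2 * sum_{j=k..q} theta_j psi_{j-k}   (c_k = 0 for k > q),
using gamma(-m) = gamma(m).
Pure AR (q = 0): c_0 = sigma^2 = 1, c_k = 0 for k >= 1.
Equations for k = 0, 1, 2 (AR order 2, c_2 = 0):
  (E0) gamma(0) = phi_1 gamma(1) + phi_2 gamma(2) + c_0
  (E1) gamma(1) = phi_1 gamma(0) + phi_2 gamma(1) + c_1
  (E2) gamma(2) = phi_1 gamma(1) + phi_2 gamma(0)
From (E1): gamma(1) = A gamma(0) + B with
  A = phi_1 / (1 - phi_2) = -0.252 / 1.598 = -0.157697,   B = c_1 / (1 - phi_2) = 0 / 1.598 = 0.
Insert (E2) into (E0): gamma(0) (1 - phi_2^2) = phi_1 (1 + phi_2) gamma(1) + c_0.
  phi_1 (1 + phi_2) = (-0.252)(0.402) = -0.101304,   1 - phi_2^2 = 0.642396.
Replace gamma(1) by A gamma(0) + B and collect gamma(0):
  gamma(0) [0.642396 - (-0.101304)(-0.157697)] = c_0 = 1
  gamma(0) * 0.626421 = 1
  gamma(0) = 1 / 0.626421 = 1.596371.
  gamma(1) = A gamma(0) = (-0.157697)(1.596371) = -0.251743.
  gamma(2) = phi_1 gamma(1) + phi_2 gamma(0) = (-0.252)(-0.251743) + (-0.598)(1.596371) = -0.891191.
Therefore gamma(2) = -0.8912 (to 4 decimal places).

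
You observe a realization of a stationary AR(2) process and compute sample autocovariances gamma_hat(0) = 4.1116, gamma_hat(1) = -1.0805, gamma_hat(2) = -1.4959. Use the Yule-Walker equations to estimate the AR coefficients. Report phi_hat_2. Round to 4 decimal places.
\hat\phi_{2} = -0.4650

The Yule-Walker equations for an AR(p) process read, in matrix form,
  Gamma_p phi = r_p,   with   (Gamma_p)_{ij} = gamma(|i - j|),
                       (r_p)_i = gamma(i),   i,j = 1..p.
Substitute the sample gammas (Toeplitz matrix and right-hand side of size 2):
  Gamma_p = [[4.1116, -1.0805], [-1.0805, 4.1116]]
  r_p     = [-1.0805, -1.4959]
Written out:
  4.1116 phi_1 - 1.0805 phi_2 = -1.0805
  -1.0805 phi_1 + 4.1116 phi_2 = -1.4959
Solve by Cramer's rule:
  det = gamma(0)^2 - gamma(1)^2 = (4.1116)^2 - (-1.0805)^2 = 16.90525456 - 1.16748025 = 15.73777431
  phi_hat_1 = [gamma(1) gamma(0) - gamma(1) gamma(2)] / det = [(-1.0805)(4.1116) - (-1.0805)(-1.4959)] / 15.73777431 = -6.05890375 / 15.73777431 = -0.385
  phi_hat_2 = [gamma(0) gamma(2) - gamma(1)^2] / det = [(4.1116)(-1.4959) - (-1.0805)^2] / 15.73777431 = -7.31802269 / 15.73777431 = -0.465
So phi_hat = [-0.3850, -0.4650].
Therefore phi_hat_2 = -0.4650.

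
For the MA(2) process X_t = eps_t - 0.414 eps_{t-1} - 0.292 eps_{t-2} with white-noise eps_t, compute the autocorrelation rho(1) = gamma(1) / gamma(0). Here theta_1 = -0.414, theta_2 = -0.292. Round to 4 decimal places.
\rho(1) = -0.2332

For an MA(q) process with theta_0 = 1, the autocovariance is
  gamma(k) = sigma^2 * sum_{i=0..q-k} theta_i * theta_{i+k},
and rho(k) = gamma(k) / gamma(0). Sigma^2 cancels.
  numerator   = (1)*(-0.414) + (-0.414)*(-0.292) = -0.293112.
  denominator = (1)^2 + (-0.414)^2 + (-0.292)^2 = 1.25666.
  rho(1) = -0.293112 / 1.25666 = -0.2332.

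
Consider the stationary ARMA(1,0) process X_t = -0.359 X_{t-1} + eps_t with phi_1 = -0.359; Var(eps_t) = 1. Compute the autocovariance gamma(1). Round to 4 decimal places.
\gamma(1) = -0.4121

Multiply the model equation by X_{t-k} and take expectations. With theta_0 = psi_0 = 1 and psi_j the MA(infinity) weights, this gives
  gamma(k) - sum_i phi_i gamma(k-i) = c_k,
  c_k = sigma^2 * sum_{j=k..q} theta_j psi_{j-k}   (c_k = 0 for k > q),
using gamma(-m) = gamma(m).
Pure AR (q = 0): c_0 = sigma^2 = 1, c_k = 0 for k >= 1.
Equations for k = 0 and k = 1 (AR order 1):
  gamma(0) = phi_1 gamma(1) + c_0
  gamma(1) = phi_1 gamma(0) + c_1
Substituting the second into the first: gamma(0) (1 - phi_1^2) = c_0 + phi_1 c_1, so
  gamma(0) = c_0 / (1 - phi_1^2) = 1 / (1 - (-0.359)^2) = 1 / 0.871119 = 1.147949.
  gamma(1) = phi_1 gamma(0) = (-0.359)(1.147949) = -0.412114.
Therefore gamma(1) = -0.4121 (to 4 decimal places).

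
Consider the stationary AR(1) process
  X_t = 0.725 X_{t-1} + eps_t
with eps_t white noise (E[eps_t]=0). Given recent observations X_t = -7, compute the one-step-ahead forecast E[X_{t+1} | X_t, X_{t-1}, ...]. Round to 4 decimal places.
E[X_{t+1} \mid \mathcal F_t] = -5.0750

For an AR(p) model X_t = c + sum_i phi_i X_{t-i} + eps_t, the
one-step-ahead conditional mean is
  E[X_{t+1} | X_t, ...] = c + sum_i phi_i X_{t+1-i}.
Substitute known values:
  E[X_{t+1} | ...] = (0.725) * (-7)
                   = -5.0750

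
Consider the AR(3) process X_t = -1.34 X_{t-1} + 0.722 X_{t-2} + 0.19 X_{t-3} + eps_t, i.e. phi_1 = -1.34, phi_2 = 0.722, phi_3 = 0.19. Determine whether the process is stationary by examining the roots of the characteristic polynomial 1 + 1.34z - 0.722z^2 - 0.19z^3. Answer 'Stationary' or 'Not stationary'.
\text{Not stationary}

The AR(p) characteristic polynomial is P(z) = 1 + 1.34z - 0.722z^2 - 0.19z^3.
Stationarity requires all roots to lie outside the unit circle, i.e. |z| > 1 for every root.
Degree 3: look for a simple real root z0 first, then factor out (1 - z/z0) and solve the remaining quadratic.
Testing z0 = -5: P(-5) = 1 + (1.34)(-5) + (-0.722)(-5)^2 + (-0.19)(-5)^3
  = 1 + (-6.7) + (-18.05) + (23.75) = 0.  So z_0 = -5 is a root, |z_0| = 5.
Divide out the factor (1 + 0.2 z) = (1 - z/z0) (since 1/z0 = -0.2):
  P(z) = (1 + 0.2 z)(1 + (1.14) z + (-0.95) z^2)
  [check: z-coef 1.14 - (-0.2) = 1.34; z^2-coef -0.95 - (-0.2)(1.14) = -0.722; z^3-coef -(-0.2)(-0.95) = -0.19.]
Remaining roots from the quadratic factor 1 + (1.14) z + (-0.95) z^2:
  Set 1 + (1.14) z + (-0.95) z^2 = 0, i.e. a z^2 + b z + c = 0 with a = -0.95, b = 1.14, c = 1.
  Discriminant D = b^2 - 4ac = (1.14)^2 - 4*(-0.95)*1 = 1.2996 - (-3.8) = 5.0996.
  D >= 0, so the roots are real: z = (-b +/- sqrt(D)) / (2a) = (-1.14 +/- 2.258229) / (-1.9).
    z_1 = (-1.14 + 2.258229) / (-1.9) = -0.5885,   |z_1| = 0.5885.
    z_2 = (-1.14 - 2.258229) / (-1.9) = 1.7885,   |z_2| = 1.7885.
Moduli of all roots: 5.0000, 0.5885, 1.7885.
All moduli strictly greater than 1? No.
Verdict: Not stationary.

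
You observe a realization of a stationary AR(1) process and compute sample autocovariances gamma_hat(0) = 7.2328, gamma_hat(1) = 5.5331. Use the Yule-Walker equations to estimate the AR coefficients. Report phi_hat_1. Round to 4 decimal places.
\hat\phi_{1} = 0.7650

The Yule-Walker equations for an AR(p) process read, in matrix form,
  Gamma_p phi = r_p,   with   (Gamma_p)_{ij} = gamma(|i - j|),
                       (r_p)_i = gamma(i),   i,j = 1..p.
Substitute the sample gammas (Toeplitz matrix and right-hand side of size 1):
  Gamma_p = [[7.2328]]
  r_p     = [5.5331]
With p = 1 this is the single equation gamma(0) phi_1 = gamma(1):
  phi_hat_1 = gamma(1) / gamma(0) = 5.5331 / 7.2328 = 0.7650.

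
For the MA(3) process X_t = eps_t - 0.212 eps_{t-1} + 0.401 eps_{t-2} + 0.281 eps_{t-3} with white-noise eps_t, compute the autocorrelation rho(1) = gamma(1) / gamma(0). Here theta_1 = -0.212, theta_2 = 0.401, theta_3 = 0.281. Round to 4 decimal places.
\rho(1) = -0.1435

For an MA(q) process with theta_0 = 1, the autocovariance is
  gamma(k) = sigma^2 * sum_{i=0..q-k} theta_i * theta_{i+k},
and rho(k) = gamma(k) / gamma(0). Sigma^2 cancels.
  numerator   = (1)*(-0.212) + (-0.212)*(0.401) + (0.401)*(0.281) = -0.184331.
  denominator = (1)^2 + (-0.212)^2 + (0.401)^2 + (0.281)^2 = 1.284706.
  rho(1) = -0.184331 / 1.284706 = -0.1435.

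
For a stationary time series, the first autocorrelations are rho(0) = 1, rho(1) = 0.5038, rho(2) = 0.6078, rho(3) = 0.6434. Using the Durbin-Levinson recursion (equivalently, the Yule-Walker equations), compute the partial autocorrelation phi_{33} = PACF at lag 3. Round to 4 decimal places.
\phi_{33} = 0.4210

The PACF at lag k is phi_{kk}, the last component of the solution
to the Yule-Walker system G_k phi = r_k where
  (G_k)_{ij} = rho(|i - j|), (r_k)_i = rho(i), i,j = 1..k.
Equivalently, Durbin-Levinson gives phi_{kk} iteratively:
  phi_{11} = rho(1)
  phi_{kk} = [rho(k) - sum_{j=1..k-1} phi_{k-1,j} rho(k-j)]
            / [1 - sum_{j=1..k-1} phi_{k-1,j} rho(j)],
  phi_{k,j} = phi_{k-1,j} - phi_{kk} phi_{k-1,k-j},  j = 1..k-1.
Step k = 1:
  phi_11 = rho(1) = 0.5038.
Step k = 2:
  phi_22 = [rho(2) - phi_11 rho(1)] / [1 - phi_11 rho(1)] = [0.6078 - (0.5038)(0.5038)] / [1 - (0.5038)(0.5038)]
         = 0.35398556 / 0.74618556 = 0.474393.
  Update: phi_21 = phi_11 - phi_22 phi_11 = 0.5038 - (0.474393)(0.5038) = 0.264801.
Step k = 3:
  phi_33 = [rho(3) - phi_21 rho(2) - phi_22 rho(1)] / [1 - phi_21 rho(1) - phi_22 rho(2)]
    numerator   = 0.6434 - (0.264801)(0.6078) - (0.474393)(0.5038) = 0.24345478
    denominator = 1 - (0.264801)(0.5038) - (0.474393)(0.6078) = 0.57825712
  phi_33 = 0.24345478 / 0.57825712 = 0.421.
Therefore phi_{33} = 0.4210.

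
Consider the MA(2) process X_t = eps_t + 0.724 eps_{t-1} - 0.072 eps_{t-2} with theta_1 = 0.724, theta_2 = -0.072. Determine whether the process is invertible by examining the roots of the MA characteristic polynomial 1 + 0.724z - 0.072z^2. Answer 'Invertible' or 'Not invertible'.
\text{Invertible}

The MA(q) characteristic polynomial is P(z) = 1 + 0.724z - 0.072z^2.
Invertibility requires all roots to lie outside the unit circle, i.e. |z| > 1 for every root.
Set 1 + (0.724) z + (-0.072) z^2 = 0, i.e. a z^2 + b z + c = 0 with a = -0.072, b = 0.724, c = 1.
Discriminant D = b^2 - 4ac = (0.724)^2 - 4*(-0.072)*1 = 0.524176 - (-0.288) = 0.812176.
D >= 0, so the roots are real: z = (-b +/- sqrt(D)) / (2a) = (-0.724 +/- 0.901208) / (-0.144).
  z_1 = (-0.724 + 0.901208) / (-0.144) = -1.2306,   |z_1| = 1.2306.
  z_2 = (-0.724 - 0.901208) / (-0.144) = 11.2862,   |z_2| = 11.2862.
Moduli of all roots: 1.2306, 11.2862.
All moduli strictly greater than 1? Yes.
Verdict: Invertible.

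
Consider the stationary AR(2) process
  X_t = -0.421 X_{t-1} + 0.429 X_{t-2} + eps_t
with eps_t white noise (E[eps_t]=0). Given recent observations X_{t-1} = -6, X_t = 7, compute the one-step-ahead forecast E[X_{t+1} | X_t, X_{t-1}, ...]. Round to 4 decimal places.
E[X_{t+1} \mid \mathcal F_t] = -5.5210

For an AR(p) model X_t = c + sum_i phi_i X_{t-i} + eps_t, the
one-step-ahead conditional mean is
  E[X_{t+1} | X_t, ...] = c + sum_i phi_i X_{t+1-i}.
Substitute known values:
  E[X_{t+1} | ...] = (-0.421) * (7) + (0.429) * (-6)
                   = -5.5210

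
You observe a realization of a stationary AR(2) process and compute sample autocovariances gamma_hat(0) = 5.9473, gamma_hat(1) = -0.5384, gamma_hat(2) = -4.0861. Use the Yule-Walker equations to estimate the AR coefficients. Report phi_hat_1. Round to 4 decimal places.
\hat\phi_{1} = -0.1540

The Yule-Walker equations for an AR(p) process read, in matrix form,
  Gamma_p phi = r_p,   with   (Gamma_p)_{ij} = gamma(|i - j|),
                       (r_p)_i = gamma(i),   i,j = 1..p.
Substitute the sample gammas (Toeplitz matrix and right-hand side of size 2):
  Gamma_p = [[5.9473, -0.5384], [-0.5384, 5.9473]]
  r_p     = [-0.5384, -4.0861]
Written out:
  5.9473 phi_1 - 0.5384 phi_2 = -0.5384
  -0.5384 phi_1 + 5.9473 phi_2 = -4.0861
Solve by Cramer's rule:
  det = gamma(0)^2 - gamma(1)^2 = (5.9473)^2 - (-0.5384)^2 = 35.37037729 - 0.28987456 = 35.08050273
  phi_hat_1 = [gamma(1) gamma(0) - gamma(1) gamma(2)] / det = [(-0.5384)(5.9473) - (-0.5384)(-4.0861)] / 35.08050273 = -5.40198256 / 35.08050273 = -0.154
  phi_hat_2 = [gamma(0) gamma(2) - gamma(1)^2] / det = [(5.9473)(-4.0861) - (-0.5384)^2] / 35.08050273 = -24.59113709 / 35.08050273 = -0.701
So phi_hat = [-0.1540, -0.7010].
Therefore phi_hat_1 = -0.1540.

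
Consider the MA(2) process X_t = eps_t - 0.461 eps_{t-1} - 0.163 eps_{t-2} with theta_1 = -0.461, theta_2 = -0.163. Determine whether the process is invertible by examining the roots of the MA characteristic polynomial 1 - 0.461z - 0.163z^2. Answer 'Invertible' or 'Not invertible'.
\text{Invertible}

The MA(q) characteristic polynomial is P(z) = 1 - 0.461z - 0.163z^2.
Invertibility requires all roots to lie outside the unit circle, i.e. |z| > 1 for every root.
Set 1 + (-0.461) z + (-0.163) z^2 = 0, i.e. a z^2 + b z + c = 0 with a = -0.163, b = -0.461, c = 1.
Discriminant D = b^2 - 4ac = (-0.461)^2 - 4*(-0.163)*1 = 0.212521 - (-0.652) = 0.864521.
D >= 0, so the roots are real: z = (-b +/- sqrt(D)) / (2a) = (0.461 +/- 0.929796) / (-0.326).
  z_1 = (0.461 + 0.929796) / (-0.326) = -4.2662,   |z_1| = 4.2662.
  z_2 = (0.461 - 0.929796) / (-0.326) = 1.438,   |z_2| = 1.438.
Moduli of all roots: 4.2662, 1.4380.
All moduli strictly greater than 1? Yes.
Verdict: Invertible.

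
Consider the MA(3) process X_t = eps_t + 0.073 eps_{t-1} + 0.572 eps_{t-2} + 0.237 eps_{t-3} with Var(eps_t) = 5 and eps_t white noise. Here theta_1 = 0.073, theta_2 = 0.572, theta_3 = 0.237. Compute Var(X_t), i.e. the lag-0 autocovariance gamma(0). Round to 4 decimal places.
\gamma(0) = 6.9434

For an MA(q) process X_t = eps_t + sum_i theta_i eps_{t-i} with
Var(eps_t) = sigma^2, the variance is
  gamma(0) = sigma^2 * (1 + sum_i theta_i^2).
  sum_i theta_i^2 = (0.073)^2 + (0.572)^2 + (0.237)^2 = 0.005329 + 0.327184 + 0.056169 = 0.388682.
  gamma(0) = 5 * (1 + 0.388682) = 5 * 1.388682 = 6.94341, which rounds to 6.9434.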